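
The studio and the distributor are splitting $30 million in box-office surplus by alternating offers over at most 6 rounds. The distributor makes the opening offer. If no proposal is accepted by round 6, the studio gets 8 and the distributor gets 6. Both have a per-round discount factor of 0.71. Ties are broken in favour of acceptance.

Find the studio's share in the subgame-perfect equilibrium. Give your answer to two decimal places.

13.62

Work backward from the last round.
Round 6 (the studio proposes): the distributor gets 6 if talks fail, so the studio offers 6 and keeps 24.
Round 5 (the distributor proposes): the studio can get 24 next round, worth 0.71 × 24 = 17.04 now, so the distributor offers 17.04, keeping 12.96.
Round 4 (the studio proposes): the distributor can get 12.96 next round, worth 0.71 × 12.96 = 9.2016 now. The studio offers 9.2016 and keeps 30 − 9.2016 = 20.7984.
Round 3 (the distributor proposes): the studio can get 20.7984 next round, worth 0.71 × 20.7984 = 14.766864 now, so the distributor offers 14.766864, keeping 15.233136.
Round 2 (the studio proposes): the distributor can get 15.233136 next round, worth 0.71 × 15.233136 = 10.81552656 now. The studio offers 10.81552656 and keeps 30 − 10.81552656 = 19.18447344.
Round 1 (the distributor proposes): the studio can get 19.18447344 next round, worth 0.71 × 19.18447344 = 13.6209761424 now; the distributor offers that and keeps 16.3790238576.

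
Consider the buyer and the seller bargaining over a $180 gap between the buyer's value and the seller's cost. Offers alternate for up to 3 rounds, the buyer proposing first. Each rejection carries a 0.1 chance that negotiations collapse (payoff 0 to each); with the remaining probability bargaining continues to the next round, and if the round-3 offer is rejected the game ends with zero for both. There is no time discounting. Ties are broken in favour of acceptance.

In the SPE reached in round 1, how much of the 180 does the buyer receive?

Round 3 (the buyer proposes): rejection yields 0 for the seller; the buyer offers 0 and keeps 180.
Round 2 (the seller proposes): rejecting gives the buyer an expected 0.9 × 180 = 162. The seller offers 162 and keeps 180 − 162 = 18.
Round 1 (the buyer proposes): rejecting gives the seller an expected 0.9 × 18 = 16.2. The buyer offers 16.2 and keeps 180 − 16.2 = 163.8.

163.8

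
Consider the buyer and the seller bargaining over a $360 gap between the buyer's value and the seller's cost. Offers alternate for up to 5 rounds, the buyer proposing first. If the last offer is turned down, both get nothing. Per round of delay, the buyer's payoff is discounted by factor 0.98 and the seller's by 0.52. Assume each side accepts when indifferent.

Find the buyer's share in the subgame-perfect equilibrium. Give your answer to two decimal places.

Solve by backward induction from round 5.
Round 5 (the buyer proposes): the seller will accept anything ≥ 0, so the buyer offers 0 and keeps 360.
Round 4 (the seller proposes): the buyer can get 360 next round, worth 0.98 × 360 = 352.8 now; the seller offers that and keeps 7.2.
Round 3 (the buyer proposes): the seller can get 7.2 next round, worth 0.52 × 7.2 = 3.744 now, so the buyer offers 3.744, keeping 356.256.
Round 2 (the seller proposes): the buyer can get 356.256 next round, worth 0.98 × 356.256 = 349.13088 now. The seller offers 349.13088 and keeps 360 − 349.13088 = 10.86912.
Round 1 (the buyer proposes): the seller can get 10.86912 next round, worth 0.52 × 10.86912 = 5.6519424 now; the buyer offers that and keeps 354.3480576.

354.35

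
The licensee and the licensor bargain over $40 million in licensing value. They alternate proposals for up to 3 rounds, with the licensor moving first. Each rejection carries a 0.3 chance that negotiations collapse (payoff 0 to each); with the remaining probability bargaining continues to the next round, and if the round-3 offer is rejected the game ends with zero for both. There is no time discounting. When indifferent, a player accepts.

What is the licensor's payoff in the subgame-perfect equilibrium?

By backward induction:
Round 3 (the licensor proposes): rejection yields 0 for the licensee; the licensor offers 0 and keeps 40.
Round 2 (the licensee proposes): rejecting gives the licensor an expected 0.7 × 40 = 28; the licensee offers that and keeps 12.
Round 1 (the licensor proposes): rejecting gives the licensee an expected 0.7 × 12 = 8.4, so the licensor offers 8.4, keeping 31.6.

31.6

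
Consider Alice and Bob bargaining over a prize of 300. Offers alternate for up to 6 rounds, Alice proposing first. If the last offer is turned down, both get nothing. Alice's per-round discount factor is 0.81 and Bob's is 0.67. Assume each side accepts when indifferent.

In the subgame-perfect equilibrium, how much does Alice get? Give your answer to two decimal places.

Round 6 (Bob proposes): Alice will accept anything ≥ 0, so Bob offers 0 and keeps 300.
Round 5 (Alice proposes): Bob can get 300 next round, worth 0.67 × 300 = 201 now. Alice offers 201 and keeps 300 − 201 = 99.
Round 4 (Bob proposes): Alice can get 99 next round, worth 0.81 × 99 = 80.19 now; Bob offers that and keeps 219.81.
Round 3 (Alice proposes): Bob can get 219.81 next round, worth 0.67 × 219.81 = 147.2727 now. Alice offers 147.2727 and keeps 300 − 147.2727 = 152.7273.
Round 2 (Bob proposes): Alice can get 152.7273 next round, worth 0.81 × 152.7273 = 123.709113 now; Bob offers that and keeps 176.290887.
Round 1 (Alice proposes): Bob can get 176.290887 next round, worth 0.67 × 176.290887 = 118.11489429 now, so Alice offers 118.11489429, keeping 181.88510571.

181.89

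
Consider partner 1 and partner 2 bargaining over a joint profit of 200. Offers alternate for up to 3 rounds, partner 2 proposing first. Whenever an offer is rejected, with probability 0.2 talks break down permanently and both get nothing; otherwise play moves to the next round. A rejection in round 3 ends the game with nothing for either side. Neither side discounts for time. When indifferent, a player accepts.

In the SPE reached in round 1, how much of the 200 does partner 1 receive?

Round 3 (partner 2 proposes): partner 1 will accept anything ≥ 0, so partner 2 offers 0 and keeps 200.
Round 2 (partner 1 proposes): rejecting gives partner 2 an expected 0.8 × 200 = 160, so partner 1 offers 160, keeping 40.
Round 1 (partner 2 proposes): rejecting gives partner 1 an expected 0.8 × 40 = 32. Partner 2 offers 32 and keeps 200 − 32 = 168.

32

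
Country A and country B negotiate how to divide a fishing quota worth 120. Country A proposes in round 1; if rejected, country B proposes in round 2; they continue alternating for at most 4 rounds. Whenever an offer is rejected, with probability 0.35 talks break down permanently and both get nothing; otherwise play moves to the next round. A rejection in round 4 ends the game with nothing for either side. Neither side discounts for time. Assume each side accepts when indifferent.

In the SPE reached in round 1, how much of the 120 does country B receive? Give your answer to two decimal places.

60.26

By backward induction:
Round 4 (country B proposes): rejection yields 0 for country A; country B offers 0 and keeps 120.
Round 3 (country A proposes): rejecting gives country B an expected 0.65 × 120 = 78, so country A offers 78, keeping 42.
Round 2 (country B proposes): rejecting gives country A an expected 0.65 × 42 = 27.3, so country B offers 27.3, keeping 92.7.
Round 1 (country A proposes): rejecting gives country B an expected 0.65 × 92.7 = 60.255, so country A offers 60.255, keeping 59.745.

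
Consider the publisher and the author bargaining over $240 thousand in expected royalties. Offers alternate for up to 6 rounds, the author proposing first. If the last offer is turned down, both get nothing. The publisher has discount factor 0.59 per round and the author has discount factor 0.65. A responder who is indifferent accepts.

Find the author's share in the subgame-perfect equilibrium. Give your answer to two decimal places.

Work backward from the last round.
Round 6 (the publisher proposes): rejection yields 0 for the author; the publisher offers 0 and keeps 240.
Round 5 (the author proposes): the publisher can get 240 next round, worth 0.59 × 240 = 141.6 now. The author offers 141.6 and keeps 240 − 141.6 = 98.4.
Round 4 (the publisher proposes): the author can get 98.4 next round, worth 0.65 × 98.4 = 63.96 now; the publisher offers that and keeps 176.04.
Round 3 (the author proposes): the publisher can get 176.04 next round, worth 0.59 × 176.04 = 103.8636 now. The author offers 103.8636 and keeps 240 − 103.8636 = 136.1364.
Round 2 (the publisher proposes): the author can get 136.1364 next round, worth 0.65 × 136.1364 = 88.48866 now; the publisher offers that and keeps 151.51134.
Round 1 (the author proposes): the publisher can get 151.51134 next round, worth 0.59 × 151.51134 = 89.3916906 now, so the author offers 89.3916906, keeping 150.6083094.

150.61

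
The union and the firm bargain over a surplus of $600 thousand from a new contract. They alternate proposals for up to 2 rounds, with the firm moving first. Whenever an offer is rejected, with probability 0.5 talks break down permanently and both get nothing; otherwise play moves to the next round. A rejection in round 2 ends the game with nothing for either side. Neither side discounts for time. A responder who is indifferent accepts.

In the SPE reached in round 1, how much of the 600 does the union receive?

Round 2 (the union proposes): rejection yields 0 for the firm; the union offers 0 and keeps 600.
Round 1 (the firm proposes): rejecting gives the union an expected 0.5 × 600 = 300. The firm offers 300 and keeps 600 − 300 = 300.

300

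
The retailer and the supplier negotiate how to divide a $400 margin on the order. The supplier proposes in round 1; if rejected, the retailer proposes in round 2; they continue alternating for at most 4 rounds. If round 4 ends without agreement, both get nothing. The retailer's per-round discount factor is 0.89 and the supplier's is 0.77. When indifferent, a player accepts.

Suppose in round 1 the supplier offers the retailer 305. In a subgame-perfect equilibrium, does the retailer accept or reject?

Reject

Work out the retailer's continuation value if the offer is rejected.
Round 4 (the retailer proposes): rejection yields 0 for the supplier; the retailer offers 0 and keeps 400.
Round 3 (the supplier proposes): the retailer can get 400 next round, worth 0.89 × 400 = 356 now. The supplier offers 356 and keeps 400 − 356 = 44.
Round 2 (the retailer proposes): the supplier can get 44 next round, worth 0.77 × 44 = 33.88 now, so the retailer offers 33.88, keeping 366.12.
So by rejecting in round 1, the retailer gets 366.12 next round, worth 0.89 × 366.12 = 325.8468 now.
Offer 305 < 325.8468, so the retailer rejects.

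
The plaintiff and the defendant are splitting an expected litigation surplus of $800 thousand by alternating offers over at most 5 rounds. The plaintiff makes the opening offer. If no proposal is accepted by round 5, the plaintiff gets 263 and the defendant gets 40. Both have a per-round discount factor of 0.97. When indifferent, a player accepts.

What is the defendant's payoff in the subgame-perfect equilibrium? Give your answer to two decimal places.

80.60

Round 5 (the plaintiff proposes): the defendant gets 40 if talks fail, so the plaintiff offers 40 and keeps 760.
Round 4 (the defendant proposes): the plaintiff can get 760 next round, worth 0.97 × 760 = 737.2 now. The defendant offers 737.2 and keeps 800 − 737.2 = 62.8.
Round 3 (the plaintiff proposes): the defendant can get 62.8 next round, worth 0.97 × 62.8 = 60.916 now, so the plaintiff offers 60.916, keeping 739.084.
Round 2 (the defendant proposes): the plaintiff can get 739.084 next round, worth 0.97 × 739.084 = 716.91148 now, so the defendant offers 716.91148, keeping 83.08852.
Round 1 (the plaintiff proposes): the defendant can get 83.08852 next round, worth 0.97 × 83.08852 = 80.5958644 now. The plaintiff offers 80.5958644 and keeps 800 − 80.5958644 = 719.4041356.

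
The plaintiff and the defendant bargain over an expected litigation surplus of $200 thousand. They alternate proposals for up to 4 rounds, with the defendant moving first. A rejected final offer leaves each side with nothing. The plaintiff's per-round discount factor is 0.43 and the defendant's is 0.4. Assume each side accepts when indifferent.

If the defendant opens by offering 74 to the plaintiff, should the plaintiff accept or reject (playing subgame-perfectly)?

Accept

Round 4 (the plaintiff proposes): the defendant will accept anything ≥ 0, so the plaintiff offers 0 and keeps 200.
Round 3 (the defendant proposes): the plaintiff can get 200 next round, worth 0.43 × 200 = 86 now; the defendant offers that and keeps 114.
Round 2 (the plaintiff proposes): the defendant can get 114 next round, worth 0.4 × 114 = 45.6 now. The plaintiff offers 45.6 and keeps 200 − 45.6 = 154.4.
So by rejecting in round 1, the plaintiff gets 154.4 next round, worth 0.43 × 154.4 = 66.392 now.
Offer 74 ≥ 66.392, so the plaintiff accepts.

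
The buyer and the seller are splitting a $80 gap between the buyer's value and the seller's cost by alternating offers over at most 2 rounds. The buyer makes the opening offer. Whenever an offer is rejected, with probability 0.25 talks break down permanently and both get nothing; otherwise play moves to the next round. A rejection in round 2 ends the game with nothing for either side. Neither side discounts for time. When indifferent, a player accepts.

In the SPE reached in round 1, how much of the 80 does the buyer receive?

20

By backward induction:
Round 2 (the seller proposes): the buyer will accept anything ≥ 0, so the seller offers 0 and keeps 80.
Round 1 (the buyer proposes): rejecting gives the seller an expected 0.75 × 80 = 60. The buyer offers 60 and keeps 80 − 60 = 20.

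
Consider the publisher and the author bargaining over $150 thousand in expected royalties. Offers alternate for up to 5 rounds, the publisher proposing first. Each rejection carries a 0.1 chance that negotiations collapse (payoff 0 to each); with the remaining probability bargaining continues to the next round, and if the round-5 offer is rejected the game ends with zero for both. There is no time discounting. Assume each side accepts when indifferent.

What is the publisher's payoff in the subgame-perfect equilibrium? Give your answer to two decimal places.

Round 5 (the publisher proposes): the author will accept anything ≥ 0, so the publisher offers 0 and keeps 150.
Round 4 (the author proposes): rejecting gives the publisher an expected 0.9 × 150 = 135. The author offers 135 and keeps 150 − 135 = 15.
Round 3 (the publisher proposes): rejecting gives the author an expected 0.9 × 15 = 13.5; the publisher offers that and keeps 136.5.
Round 2 (the author proposes): rejecting gives the publisher an expected 0.9 × 136.5 = 122.85. The author offers 122.85 and keeps 150 − 122.85 = 27.15.
Round 1 (the publisher proposes): rejecting gives the author an expected 0.9 × 27.15 = 24.435, so the publisher offers 24.435, keeping 125.565.

125.57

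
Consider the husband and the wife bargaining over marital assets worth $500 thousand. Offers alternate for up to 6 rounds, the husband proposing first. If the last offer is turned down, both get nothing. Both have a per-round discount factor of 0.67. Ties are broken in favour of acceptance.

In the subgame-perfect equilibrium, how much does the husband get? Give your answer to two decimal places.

Work backward from the last round.
Round 6 (the wife proposes): rejection yields 0 for the husband; the wife offers 0 and keeps 500.
Round 5 (the husband proposes): the wife can get 500 next round, worth 0.67 × 500 = 335 now, so the husband offers 335, keeping 165.
Round 4 (the wife proposes): the husband can get 165 next round, worth 0.67 × 165 = 110.55 now. The wife offers 110.55 and keeps 500 − 110.55 = 389.45.
Round 3 (the husband proposes): the wife can get 389.45 next round, worth 0.67 × 389.45 = 260.9315 now; the husband offers that and keeps 239.0685.
Round 2 (the wife proposes): the husband can get 239.0685 next round, worth 0.67 × 239.0685 = 160.175895 now. The wife offers 160.175895 and keeps 500 − 160.175895 = 339.824105.
Round 1 (the husband proposes): the wife can get 339.824105 next round, worth 0.67 × 339.824105 = 227.68215035 now, so the husband offers 227.68215035, keeping 272.31784965.

272.32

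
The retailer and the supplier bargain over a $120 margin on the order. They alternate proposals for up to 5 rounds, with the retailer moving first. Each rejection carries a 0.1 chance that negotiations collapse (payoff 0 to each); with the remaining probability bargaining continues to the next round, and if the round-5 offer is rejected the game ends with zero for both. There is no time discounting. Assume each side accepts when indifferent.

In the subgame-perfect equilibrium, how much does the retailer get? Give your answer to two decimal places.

100.45

By backward induction:
Round 5 (the retailer proposes): rejection yields 0 for the supplier; the retailer offers 0 and keeps 120.
Round 4 (the supplier proposes): rejecting gives the retailer an expected 0.9 × 120 = 108. The supplier offers 108 and keeps 120 − 108 = 12.
Round 3 (the retailer proposes): rejecting gives the supplier an expected 0.9 × 12 = 10.8; the retailer offers that and keeps 109.2.
Round 2 (the supplier proposes): rejecting gives the retailer an expected 0.9 × 109.2 = 98.28. The supplier offers 98.28 and keeps 120 − 98.28 = 21.72.
Round 1 (the retailer proposes): rejecting gives the supplier an expected 0.9 × 21.72 = 19.548; the retailer offers that and keeps 100.452.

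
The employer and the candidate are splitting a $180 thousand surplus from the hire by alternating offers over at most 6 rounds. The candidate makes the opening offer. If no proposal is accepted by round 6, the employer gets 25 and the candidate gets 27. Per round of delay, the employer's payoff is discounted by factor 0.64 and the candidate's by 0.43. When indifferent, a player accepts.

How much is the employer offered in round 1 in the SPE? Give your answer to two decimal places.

91.15

Round 6 (the employer proposes): the candidate gets 27 if talks fail, so the employer offers 27 and keeps 153.
Round 5 (the candidate proposes): the employer can get 153 next round, worth 0.64 × 153 = 97.92 now. The candidate offers 97.92 and keeps 180 − 97.92 = 82.08.
Round 4 (the employer proposes): the candidate can get 82.08 next round, worth 0.43 × 82.08 = 35.2944 now; the employer offers that and keeps 144.7056.
Round 3 (the candidate proposes): the employer can get 144.7056 next round, worth 0.64 × 144.7056 = 92.611584 now. The candidate offers 92.611584 and keeps 180 − 92.611584 = 87.388416.
Round 2 (the employer proposes): the candidate can get 87.388416 next round, worth 0.43 × 87.388416 = 37.57701888 now; the employer offers that and keeps 142.42298112.
Round 1 (the candidate proposes): the employer can get 142.42298112 next round, worth 0.64 × 142.42298112 = 91.1507079168 now. The candidate offers 91.1507079168 and keeps 180 − 91.1507079168 = 88.8492920832.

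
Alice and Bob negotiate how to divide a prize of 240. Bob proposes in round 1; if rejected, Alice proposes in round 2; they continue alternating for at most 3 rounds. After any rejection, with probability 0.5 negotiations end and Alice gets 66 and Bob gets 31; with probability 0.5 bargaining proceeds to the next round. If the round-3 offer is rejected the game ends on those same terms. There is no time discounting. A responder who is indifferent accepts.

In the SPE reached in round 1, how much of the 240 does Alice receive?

101.75

Round 3 (Bob proposes): Alice gets 66 if talks fail, so Bob offers 66 and keeps 174.
Round 2 (Alice proposes): rejecting gives Bob an expected 0.5 × 174 + 0.5 × 31 = 102.5, so Alice offers 102.5, keeping 137.5.
Round 1 (Bob proposes): rejecting gives Alice an expected 0.5 × 137.5 + 0.5 × 66 = 101.75; Bob offers that and keeps 138.25.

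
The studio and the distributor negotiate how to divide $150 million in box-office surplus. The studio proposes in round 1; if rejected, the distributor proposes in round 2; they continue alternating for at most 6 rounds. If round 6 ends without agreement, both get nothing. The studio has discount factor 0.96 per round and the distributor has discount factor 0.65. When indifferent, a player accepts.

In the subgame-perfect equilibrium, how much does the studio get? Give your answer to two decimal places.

105.70

Solve by backward induction from round 6.
Round 6 (the distributor proposes): rejection yields 0 for the studio; the distributor offers 0 and keeps 150.
Round 5 (the studio proposes): the distributor can get 150 next round, worth 0.65 × 150 = 97.5 now. The studio offers 97.5 and keeps 150 − 97.5 = 52.5.
Round 4 (the distributor proposes): the studio can get 52.5 next round, worth 0.96 × 52.5 = 50.4 now, so the distributor offers 50.4, keeping 99.6.
Round 3 (the studio proposes): the distributor can get 99.6 next round, worth 0.65 × 99.6 = 64.74 now, so the studio offers 64.74, keeping 85.26.
Round 2 (the distributor proposes): the studio can get 85.26 next round, worth 0.96 × 85.26 = 81.8496 now. The distributor offers 81.8496 and keeps 150 − 81.8496 = 68.1504.
Round 1 (the studio proposes): the distributor can get 68.1504 next round, worth 0.65 × 68.1504 = 44.29776 now. The studio offers 44.29776 and keeps 150 − 44.29776 = 105.70224.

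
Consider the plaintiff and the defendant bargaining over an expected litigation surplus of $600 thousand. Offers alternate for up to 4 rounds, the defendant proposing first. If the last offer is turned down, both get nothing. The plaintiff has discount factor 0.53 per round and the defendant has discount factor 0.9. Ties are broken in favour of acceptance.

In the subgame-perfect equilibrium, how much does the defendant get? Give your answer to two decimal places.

416.51

Solve by backward induction from round 4.
Round 4 (the plaintiff proposes): the defendant will accept anything ≥ 0, so the plaintiff offers 0 and keeps 600.
Round 3 (the defendant proposes): the plaintiff can get 600 next round, worth 0.53 × 600 = 318 now, so the defendant offers 318, keeping 282.
Round 2 (the plaintiff proposes): the defendant can get 282 next round, worth 0.9 × 282 = 253.8 now. The plaintiff offers 253.8 and keeps 600 − 253.8 = 346.2.
Round 1 (the defendant proposes): the plaintiff can get 346.2 next round, worth 0.53 × 346.2 = 183.486 now, so the defendant offers 183.486, keeping 416.514.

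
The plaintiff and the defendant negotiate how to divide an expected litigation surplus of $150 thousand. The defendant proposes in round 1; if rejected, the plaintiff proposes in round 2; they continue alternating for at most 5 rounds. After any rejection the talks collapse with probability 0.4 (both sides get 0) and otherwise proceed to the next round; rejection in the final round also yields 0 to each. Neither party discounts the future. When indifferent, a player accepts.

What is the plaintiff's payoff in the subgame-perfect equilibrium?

48.96

Round 5 (the defendant proposes): rejection yields 0 for the plaintiff; the defendant offers 0 and keeps 150.
Round 4 (the plaintiff proposes): rejecting gives the defendant an expected 0.6 × 150 = 90; the plaintiff offers that and keeps 60.
Round 3 (the defendant proposes): rejecting gives the plaintiff an expected 0.6 × 60 = 36. The defendant offers 36 and keeps 150 − 36 = 114.
Round 2 (the plaintiff proposes): rejecting gives the defendant an expected 0.6 × 114 = 68.4; the plaintiff offers that and keeps 81.6.
Round 1 (the defendant proposes): rejecting gives the plaintiff an expected 0.6 × 81.6 = 48.96, so the defendant offers 48.96, keeping 101.04.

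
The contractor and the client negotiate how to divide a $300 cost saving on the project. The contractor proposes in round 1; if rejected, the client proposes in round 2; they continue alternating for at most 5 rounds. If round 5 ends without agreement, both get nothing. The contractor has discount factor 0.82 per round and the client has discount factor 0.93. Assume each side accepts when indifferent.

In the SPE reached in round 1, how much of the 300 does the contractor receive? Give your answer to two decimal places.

Round 5 (the contractor proposes): the client will accept anything ≥ 0, so the contractor offers 0 and keeps 300.
Round 4 (the client proposes): the contractor can get 300 next round, worth 0.82 × 300 = 246 now; the client offers that and keeps 54.
Round 3 (the contractor proposes): the client can get 54 next round, worth 0.93 × 54 = 50.22 now, so the contractor offers 50.22, keeping 249.78.
Round 2 (the client proposes): the contractor can get 249.78 next round, worth 0.82 × 249.78 = 204.8196 now; the client offers that and keeps 95.1804.
Round 1 (the contractor proposes): the client can get 95.1804 next round, worth 0.93 × 95.1804 = 88.517772 now. The contractor offers 88.517772 and keeps 300 − 88.517772 = 211.482228.

211.48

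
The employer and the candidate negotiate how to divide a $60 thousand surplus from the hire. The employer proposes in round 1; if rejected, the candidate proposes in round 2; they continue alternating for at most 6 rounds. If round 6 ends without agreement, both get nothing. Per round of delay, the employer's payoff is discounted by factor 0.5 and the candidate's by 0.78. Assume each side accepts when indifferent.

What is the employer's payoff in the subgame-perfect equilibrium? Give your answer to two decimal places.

Round 6 (the candidate proposes): the employer will accept anything ≥ 0, so the candidate offers 0 and keeps 60.
Round 5 (the employer proposes): the candidate can get 60 next round, worth 0.78 × 60 = 46.8 now. The employer offers 46.8 and keeps 60 − 46.8 = 13.2.
Round 4 (the candidate proposes): the employer can get 13.2 next round, worth 0.5 × 13.2 = 6.6 now, so the candidate offers 6.6, keeping 53.4.
Round 3 (the employer proposes): the candidate can get 53.4 next round, worth 0.78 × 53.4 = 41.652 now, so the employer offers 41.652, keeping 18.348.
Round 2 (the candidate proposes): the employer can get 18.348 next round, worth 0.5 × 18.348 = 9.174 now. The candidate offers 9.174 and keeps 60 − 9.174 = 50.826.
Round 1 (the employer proposes): the candidate can get 50.826 next round, worth 0.78 × 50.826 = 39.64428 now, so the employer offers 39.64428, keeping 20.35572.

20.36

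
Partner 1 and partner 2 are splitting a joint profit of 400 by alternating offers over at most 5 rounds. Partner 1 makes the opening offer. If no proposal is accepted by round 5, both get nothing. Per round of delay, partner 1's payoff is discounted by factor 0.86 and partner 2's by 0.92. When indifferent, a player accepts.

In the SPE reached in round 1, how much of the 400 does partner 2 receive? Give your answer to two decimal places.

92.28

Solve by backward induction from round 5.
Round 5 (partner 1 proposes): partner 2 will accept anything ≥ 0, so partner 1 offers 0 and keeps 400.
Round 4 (partner 2 proposes): partner 1 can get 400 next round, worth 0.86 × 400 = 344 now, so partner 2 offers 344, keeping 56.
Round 3 (partner 1 proposes): partner 2 can get 56 next round, worth 0.92 × 56 = 51.52 now; partner 1 offers that and keeps 348.48.
Round 2 (partner 2 proposes): partner 1 can get 348.48 next round, worth 0.86 × 348.48 = 299.6928 now. Partner 2 offers 299.6928 and keeps 400 − 299.6928 = 100.3072.
Round 1 (partner 1 proposes): partner 2 can get 100.3072 next round, worth 0.92 × 100.3072 = 92.282624 now, so partner 1 offers 92.282624, keeping 307.717376.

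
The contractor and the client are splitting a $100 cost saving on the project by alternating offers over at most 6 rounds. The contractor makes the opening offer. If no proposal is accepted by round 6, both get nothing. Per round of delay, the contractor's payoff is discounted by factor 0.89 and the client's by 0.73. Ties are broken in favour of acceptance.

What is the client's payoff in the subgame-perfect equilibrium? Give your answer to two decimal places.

Round 6 (the client proposes): the contractor will accept anything ≥ 0, so the client offers 0 and keeps 100.
Round 5 (the contractor proposes): the client can get 100 next round, worth 0.73 × 100 = 73 now, so the contractor offers 73, keeping 27.
Round 4 (the client proposes): the contractor can get 27 next round, worth 0.89 × 27 = 24.03 now, so the client offers 24.03, keeping 75.97.
Round 3 (the contractor proposes): the client can get 75.97 next round, worth 0.73 × 75.97 = 55.4581 now. The contractor offers 55.4581 and keeps 100 − 55.4581 = 44.5419.
Round 2 (the client proposes): the contractor can get 44.5419 next round, worth 0.89 × 44.5419 = 39.642291 now, so the client offers 39.642291, keeping 60.357709.
Round 1 (the contractor proposes): the client can get 60.357709 next round, worth 0.73 × 60.357709 = 44.06112757 now; the contractor offers that and keeps 55.93887243.

44.06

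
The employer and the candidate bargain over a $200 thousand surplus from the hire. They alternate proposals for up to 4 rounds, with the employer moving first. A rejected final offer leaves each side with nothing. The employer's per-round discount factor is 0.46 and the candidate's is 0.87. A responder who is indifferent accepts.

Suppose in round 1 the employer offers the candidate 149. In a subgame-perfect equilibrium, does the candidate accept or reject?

Work out the candidate's continuation value if the offer is rejected.
Round 4 (the candidate proposes): rejection yields 0 for the employer; the candidate offers 0 and keeps 200.
Round 3 (the employer proposes): the candidate can get 200 next round, worth 0.87 × 200 = 174 now; the employer offers that and keeps 26.
Round 2 (the candidate proposes): the employer can get 26 next round, worth 0.46 × 26 = 11.96 now. The candidate offers 11.96 and keeps 200 − 11.96 = 188.04.
So by rejecting in round 1, the candidate gets 188.04 next round, worth 0.87 × 188.04 = 163.5948 now.
Offer 149 < 163.5948, so the candidate rejects.

Reject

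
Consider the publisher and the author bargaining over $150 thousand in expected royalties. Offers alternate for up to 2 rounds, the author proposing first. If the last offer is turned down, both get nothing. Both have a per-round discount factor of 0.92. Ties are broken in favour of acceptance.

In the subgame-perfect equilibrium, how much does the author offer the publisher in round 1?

Round 2 (the publisher proposes): rejection yields 0 for the author; the publisher offers 0 and keeps 150.
Round 1 (the author proposes): the publisher can get 150 next round, worth 0.92 × 150 = 138 now. The author offers 138 and keeps 150 − 138 = 12.

138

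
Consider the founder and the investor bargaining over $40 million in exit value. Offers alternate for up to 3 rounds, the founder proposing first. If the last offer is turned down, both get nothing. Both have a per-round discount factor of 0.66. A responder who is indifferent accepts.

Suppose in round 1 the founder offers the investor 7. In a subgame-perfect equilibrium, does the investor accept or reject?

Reject

Round 3 (the founder proposes): rejection yields 0 for the investor; the founder offers 0 and keeps 40.
Round 2 (the investor proposes): the founder can get 40 next round, worth 0.66 × 40 = 26.4 now. The investor offers 26.4 and keeps 40 − 26.4 = 13.6.
So by rejecting in round 1, the investor gets 13.6 next round, worth 0.66 × 13.6 = 8.976 now.
Offer 7 < 8.976, so the investor rejects.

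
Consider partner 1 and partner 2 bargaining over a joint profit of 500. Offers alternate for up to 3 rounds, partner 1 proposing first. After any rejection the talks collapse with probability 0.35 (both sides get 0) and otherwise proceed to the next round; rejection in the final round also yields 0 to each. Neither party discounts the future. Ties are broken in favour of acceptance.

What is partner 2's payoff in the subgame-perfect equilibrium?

Round 3 (partner 1 proposes): rejection yields 0 for partner 2; partner 1 offers 0 and keeps 500.
Round 2 (partner 2 proposes): rejecting gives partner 1 an expected 0.65 × 500 = 325; partner 2 offers that and keeps 175.
Round 1 (partner 1 proposes): rejecting gives partner 2 an expected 0.65 × 175 = 113.75. Partner 1 offers 113.75 and keeps 500 − 113.75 = 386.25.

113.75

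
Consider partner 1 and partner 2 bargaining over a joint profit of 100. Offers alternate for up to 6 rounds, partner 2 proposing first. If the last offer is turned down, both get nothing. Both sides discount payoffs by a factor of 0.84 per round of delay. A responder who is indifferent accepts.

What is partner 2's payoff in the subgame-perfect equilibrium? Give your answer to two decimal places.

35.26

Round 6 (partner 1 proposes): partner 2 will accept anything ≥ 0, so partner 1 offers 0 and keeps 100.
Round 5 (partner 2 proposes): partner 1 can get 100 next round, worth 0.84 × 100 = 84 now. Partner 2 offers 84 and keeps 100 − 84 = 16.
Round 4 (partner 1 proposes): partner 2 can get 16 next round, worth 0.84 × 16 = 13.44 now; partner 1 offers that and keeps 86.56.
Round 3 (partner 2 proposes): partner 1 can get 86.56 next round, worth 0.84 × 86.56 = 72.7104 now, so partner 2 offers 72.7104, keeping 27.2896.
Round 2 (partner 1 proposes): partner 2 can get 27.2896 next round, worth 0.84 × 27.2896 = 22.923264 now. Partner 1 offers 22.923264 and keeps 100 − 22.923264 = 77.076736.
Round 1 (partner 2 proposes): partner 1 can get 77.076736 next round, worth 0.84 × 77.076736 = 64.74445824 now. Partner 2 offers 64.74445824 and keeps 100 − 64.74445824 = 35.25554176.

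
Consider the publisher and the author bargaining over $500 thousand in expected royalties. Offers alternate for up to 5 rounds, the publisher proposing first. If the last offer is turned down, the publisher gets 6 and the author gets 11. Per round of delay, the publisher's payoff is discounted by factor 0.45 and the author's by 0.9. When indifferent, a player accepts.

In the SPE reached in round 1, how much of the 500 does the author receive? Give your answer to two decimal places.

Round 5 (the publisher proposes): the author gets 11 if talks fail, so the publisher offers 11 and keeps 489.
Round 4 (the author proposes): the publisher can get 489 next round, worth 0.45 × 489 = 220.05 now. The author offers 220.05 and keeps 500 − 220.05 = 279.95.
Round 3 (the publisher proposes): the author can get 279.95 next round, worth 0.9 × 279.95 = 251.955 now; the publisher offers that and keeps 248.045.
Round 2 (the author proposes): the publisher can get 248.045 next round, worth 0.45 × 248.045 = 111.62025 now; the author offers that and keeps 388.37975.
Round 1 (the publisher proposes): the author can get 388.37975 next round, worth 0.9 × 388.37975 = 349.541775 now, so the publisher offers 349.541775, keeping 150.458225.

349.54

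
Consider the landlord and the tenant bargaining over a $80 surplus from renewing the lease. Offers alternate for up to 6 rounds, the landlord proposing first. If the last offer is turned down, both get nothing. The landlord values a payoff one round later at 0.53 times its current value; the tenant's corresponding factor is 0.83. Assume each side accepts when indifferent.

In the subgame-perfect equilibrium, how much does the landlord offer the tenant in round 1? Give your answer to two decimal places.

Round 6 (the tenant proposes): the landlord will accept anything ≥ 0, so the tenant offers 0 and keeps 80.
Round 5 (the landlord proposes): the tenant can get 80 next round, worth 0.83 × 80 = 66.4 now, so the landlord offers 66.4, keeping 13.6.
Round 4 (the tenant proposes): the landlord can get 13.6 next round, worth 0.53 × 13.6 = 7.208 now, so the tenant offers 7.208, keeping 72.792.
Round 3 (the landlord proposes): the tenant can get 72.792 next round, worth 0.83 × 72.792 = 60.41736 now; the landlord offers that and keeps 19.58264.
Round 2 (the tenant proposes): the landlord can get 19.58264 next round, worth 0.53 × 19.58264 = 10.3787992 now, so the tenant offers 10.3787992, keeping 69.6212008.
Round 1 (the landlord proposes): the tenant can get 69.6212008 next round, worth 0.83 × 69.6212008 = 57.785596664 now; the landlord offers that and keeps 22.214403336.

57.79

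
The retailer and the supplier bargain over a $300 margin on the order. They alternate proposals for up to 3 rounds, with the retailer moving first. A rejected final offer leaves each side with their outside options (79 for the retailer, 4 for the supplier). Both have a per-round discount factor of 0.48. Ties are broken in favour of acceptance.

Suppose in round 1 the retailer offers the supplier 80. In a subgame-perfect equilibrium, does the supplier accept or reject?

Round 3 (the retailer proposes): the supplier gets 4 if talks fail, so the retailer offers 4 and keeps 296.
Round 2 (the supplier proposes): the retailer can get 296 next round, worth 0.48 × 296 = 142.08 now, so the supplier offers 142.08, keeping 157.92.
So by rejecting in round 1, the supplier gets 157.92 next round, worth 0.48 × 157.92 = 75.8016 now.
Offer 80 ≥ 75.8016, so the supplier accepts.

Accept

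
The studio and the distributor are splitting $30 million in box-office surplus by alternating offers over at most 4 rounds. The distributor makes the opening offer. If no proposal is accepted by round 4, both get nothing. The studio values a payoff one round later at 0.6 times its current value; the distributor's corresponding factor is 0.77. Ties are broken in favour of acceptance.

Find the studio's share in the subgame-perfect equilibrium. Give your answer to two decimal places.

Round 4 (the studio proposes): the distributor will accept anything ≥ 0, so the studio offers 0 and keeps 30.
Round 3 (the distributor proposes): the studio can get 30 next round, worth 0.6 × 30 = 18 now. The distributor offers 18 and keeps 30 − 18 = 12.
Round 2 (the studio proposes): the distributor can get 12 next round, worth 0.77 × 12 = 9.24 now. The studio offers 9.24 and keeps 30 − 9.24 = 20.76.
Round 1 (the distributor proposes): the studio can get 20.76 next round, worth 0.6 × 20.76 = 12.456 now, so the distributor offers 12.456, keeping 17.544.

12.46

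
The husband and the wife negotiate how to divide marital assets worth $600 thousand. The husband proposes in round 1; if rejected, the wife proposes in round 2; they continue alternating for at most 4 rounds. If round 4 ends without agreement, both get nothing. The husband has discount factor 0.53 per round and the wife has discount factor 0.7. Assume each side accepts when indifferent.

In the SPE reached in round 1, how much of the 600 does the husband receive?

Round 4 (the wife proposes): the husband will accept anything ≥ 0, so the wife offers 0 and keeps 600.
Round 3 (the husband proposes): the wife can get 600 next round, worth 0.7 × 600 = 420 now, so the husband offers 420, keeping 180.
Round 2 (the wife proposes): the husband can get 180 next round, worth 0.53 × 180 = 95.4 now. The wife offers 95.4 and keeps 600 − 95.4 = 504.6.
Round 1 (the husband proposes): the wife can get 504.6 next round, worth 0.7 × 504.6 = 353.22 now. The husband offers 353.22 and keeps 600 − 353.22 = 246.78.

246.78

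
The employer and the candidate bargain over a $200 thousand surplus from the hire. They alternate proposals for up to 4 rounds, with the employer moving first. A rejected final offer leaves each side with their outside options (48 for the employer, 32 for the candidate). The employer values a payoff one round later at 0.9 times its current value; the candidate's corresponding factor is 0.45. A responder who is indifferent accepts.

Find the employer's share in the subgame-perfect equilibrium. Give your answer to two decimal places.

163.30

Round 4 (the candidate proposes): the employer gets 48 if talks fail, so the candidate offers 48 and keeps 152.
Round 3 (the employer proposes): the candidate can get 152 next round, worth 0.45 × 152 = 68.4 now. The employer offers 68.4 and keeps 200 − 68.4 = 131.6.
Round 2 (the candidate proposes): the employer can get 131.6 next round, worth 0.9 × 131.6 = 118.44 now; the candidate offers that and keeps 81.56.
Round 1 (the employer proposes): the candidate can get 81.56 next round, worth 0.45 × 81.56 = 36.702 now, so the employer offers 36.702, keeping 163.298.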